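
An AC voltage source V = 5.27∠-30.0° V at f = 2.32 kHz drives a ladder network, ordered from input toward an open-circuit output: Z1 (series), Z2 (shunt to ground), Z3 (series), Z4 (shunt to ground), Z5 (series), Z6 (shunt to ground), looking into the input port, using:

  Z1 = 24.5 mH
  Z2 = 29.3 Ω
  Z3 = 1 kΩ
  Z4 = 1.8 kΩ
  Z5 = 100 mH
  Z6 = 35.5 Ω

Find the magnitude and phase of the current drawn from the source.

Step 1 — Angular frequency: ω = 2π·f = 2π·2320 = 1.458e+04 rad/s.
Step 2 — Component impedances:
  Z1: Z = jωL = j·1.458e+04·0.0245 = 0 + j357.1 Ω
  Z2: Z = R = 29.3 Ω
  Z3: Z = R = 1000 Ω
  Z4: Z = R = 1800 Ω
  Z5: Z = jωL = j·1.458e+04·0.1 = 0 + j1458 Ω
  Z6: Z = R = 35.5 Ω
Step 3 — Ladder network (open output): work backward from the far end, alternating series and parallel combinations. Z_in = 28.9 + j357.3 Ω = 358.5∠85.4° Ω.
Step 4 — Source phasor: V = 5.27∠-30.0° V = 4.564 - j2.635 V.
Step 5 — Ohm's law: I = V / Z_total = (4.564 - j2.635) / (28.9 + j357.3) = -0.0063 - j0.01328 A.
Step 6 — Convert to polar: |I| = 0.0147 A, ∠I = -115.4°.

I = 0.0147∠-115.4° A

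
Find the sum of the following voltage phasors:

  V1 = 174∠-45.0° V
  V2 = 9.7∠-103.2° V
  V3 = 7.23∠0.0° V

Step 1 — Convert each phasor to rectangular form:
  V1 = 174·(cos(-45.0°) + j·sin(-45.0°)) = 123 - j123 V
  V2 = 9.7·(cos(-103.2°) + j·sin(-103.2°)) = -2.215 - j9.444 V
  V3 = 7.23·(cos(0.0°) + j·sin(0.0°)) = 7.23 V
Step 2 — Sum components: V_total = 128.1 - j132.5 V.
Step 3 — Convert to polar: |V_total| = 184.3 V, ∠V_total = -46.0°.

V_total = 184.3∠-46.0° V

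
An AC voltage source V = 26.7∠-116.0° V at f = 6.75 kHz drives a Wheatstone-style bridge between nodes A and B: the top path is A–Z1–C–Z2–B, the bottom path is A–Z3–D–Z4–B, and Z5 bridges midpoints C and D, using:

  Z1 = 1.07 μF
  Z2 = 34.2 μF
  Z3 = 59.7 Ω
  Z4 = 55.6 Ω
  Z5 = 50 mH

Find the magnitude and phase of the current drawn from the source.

Step 1 — Angular frequency: ω = 2π·f = 2π·6750 = 4.241e+04 rad/s.
Step 2 — Component impedances:
  Z1: Z = 1/(jωC) = -j/(ω·C) = 0 - j22.04 Ω
  Z2: Z = 1/(jωC) = -j/(ω·C) = 0 - j0.6894 Ω
  Z3: Z = R = 59.7 Ω
  Z4: Z = R = 55.6 Ω
  Z5: Z = jωL = j·4.241e+04·0.05 = 0 + j2121 Ω
Step 3 — Bridge requires nodal analysis (the Z5 bridge couples midpoints C and D, so the two paths cannot be reduced to a simple series/parallel combination). Setting node B to ground and injecting 1 A at node A, the 3-node admittance system at A, C, D solves to V_A = Z_AB = 4.33 - j21.92 Ω = 22.34∠-78.8° Ω.
Step 4 — Source phasor: V = 26.7∠-116.0° V = -11.7 - j24 V.
Step 5 — Ohm's law: I = V / Z_total = (-11.7 - j24) / (4.33 - j21.92) = 0.9521 - j0.7221 A.
Step 6 — Convert to polar: |I| = 1.195 A, ∠I = -37.2°.

I = 1.195∠-37.2° A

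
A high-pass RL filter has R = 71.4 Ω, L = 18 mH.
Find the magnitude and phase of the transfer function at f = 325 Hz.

Step 1 — Angular frequency: ω = 2π·325 = 2042 rad/s.
Step 2 — Transfer function: H(jω) = jωL/(R + jωL).
Step 3 — Numerator jωL = j·36.76; denominator R + jωL = 71.4 + j36.76.
Step 4 — H = 0.2095 + j0.4069.
Step 5 — Magnitude: |H| = 0.4577 (-6.8 dB); phase: φ = 62.8°.

|H| = 0.4577 (-6.8 dB), φ = 62.8°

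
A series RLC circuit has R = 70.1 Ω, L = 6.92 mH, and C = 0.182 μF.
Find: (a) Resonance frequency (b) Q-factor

Step 1 — Resonance condition Im(Z)=0 gives ω₀ = 1/√(LC).
Step 2 — ω₀ = 1/√(0.00692·1.82e-07) = 2.818e+04 rad/s.
Step 3 — f₀ = ω₀/(2π) = 4485 Hz.
Step 4 — Series Q: Q = ω₀L/R = 2.818e+04·0.00692/70.1 = 2.782.

(a) f₀ = 4485 Hz  (b) Q = 2.782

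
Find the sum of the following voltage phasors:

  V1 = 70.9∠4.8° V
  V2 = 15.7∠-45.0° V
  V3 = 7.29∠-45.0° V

Step 1 — Convert each phasor to rectangular form:
  V1 = 70.9·(cos(4.8°) + j·sin(4.8°)) = 70.65 + j5.933 V
  V2 = 15.7·(cos(-45.0°) + j·sin(-45.0°)) = 11.1 - j11.1 V
  V3 = 7.29·(cos(-45.0°) + j·sin(-45.0°)) = 5.155 - j5.155 V
Step 2 — Sum components: V_total = 86.91 - j10.32 V.
Step 3 — Convert to polar: |V_total| = 87.52 V, ∠V_total = -6.8°.

V_total = 87.52∠-6.8° V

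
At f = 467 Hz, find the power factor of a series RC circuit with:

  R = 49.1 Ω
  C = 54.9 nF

Step 1 — Angular frequency: ω = 2π·f = 2π·467 = 2934 rad/s.
Step 2 — Component impedances:
  R: Z = R = 49.1 Ω
  C: Z = 1/(jωC) = -j/(ω·C) = 0 - j6208 Ω
Step 3 — Series combination: Z_total = R + C = 49.1 - j6208 Ω = 6208∠-89.5° Ω.
Step 4 — Power factor: PF = cos(φ) = Re(Z)/|Z| = 49.1/6208 = 0.007909.
Step 5 — Type: Im(Z) = -6208 ⇒ leading (phase φ = -89.5°).

PF = 0.007909 (leading, φ = -89.5°)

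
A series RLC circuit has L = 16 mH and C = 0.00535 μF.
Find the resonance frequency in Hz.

Step 1 — Resonance condition Im(Z)=0 gives ω₀ = 1/√(LC).
Step 2 — ω₀ = 1/√(0.016·5.35e-09) = 1.081e+05 rad/s.
Step 3 — f₀ = ω₀/(2π) = 1.72e+04 Hz.

f₀ = 1.72e+04 Hz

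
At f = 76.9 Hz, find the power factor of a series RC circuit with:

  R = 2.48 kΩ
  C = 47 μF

Step 1 — Angular frequency: ω = 2π·f = 2π·76.9 = 483.2 rad/s.
Step 2 — Component impedances:
  R: Z = R = 2480 Ω
  C: Z = 1/(jωC) = -j/(ω·C) = 0 - j44.03 Ω
Step 3 — Series combination: Z_total = R + C = 2480 - j44.03 Ω = 2480∠-1.0° Ω.
Step 4 — Power factor: PF = cos(φ) = Re(Z)/|Z| = 2480/2480.4 = 0.9998.
Step 5 — Type: Im(Z) = -44.03 ⇒ leading (phase φ = -1.0°).

PF = 0.9998 (leading, φ = -1.0°)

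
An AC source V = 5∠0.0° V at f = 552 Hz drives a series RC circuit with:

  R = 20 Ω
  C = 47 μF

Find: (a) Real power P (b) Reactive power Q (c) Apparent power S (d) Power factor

Step 1 — Angular frequency: ω = 2π·f = 2π·552 = 3468 rad/s.
Step 2 — Component impedances:
  R: Z = R = 20 Ω
  C: Z = 1/(jωC) = -j/(ω·C) = 0 - j6.135 Ω
Step 3 — Series combination: Z_total = R + C = 20 - j6.135 Ω = 20.92∠-17.1° Ω.
Step 4 — Source phasor: V = 5∠0.0° V = 5 V.
Step 5 — Current: I = V / Z = 0.2285 + j0.07009 A = 0.239∠17.1° A.
Step 6 — Complex power: S = V·I* = 1.143 - j0.3504 VA.
Step 7 — Real power: P = Re(S) = 1.143 W.
Step 8 — Reactive power: Q = Im(S) = -0.3504 VAR.
Step 9 — Apparent power: |S| = 1.195 VA.
Step 10 — Power factor: PF = P/|S| = 0.956 (leading).

(a) P = 1.143 W  (b) Q = -0.3504 VAR  (c) S = 1.195 VA  (d) PF = 0.956 (leading)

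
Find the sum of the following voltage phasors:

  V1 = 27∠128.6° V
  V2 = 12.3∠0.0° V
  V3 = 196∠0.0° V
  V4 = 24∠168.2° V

Step 1 — Convert each phasor to rectangular form:
  V1 = 27·(cos(128.6°) + j·sin(128.6°)) = -16.84 + j21.1 V
  V2 = 12.3·(cos(0.0°) + j·sin(0.0°)) = 12.3 V
  V3 = 196·(cos(0.0°) + j·sin(0.0°)) = 196 V
  V4 = 24·(cos(168.2°) + j·sin(168.2°)) = -23.49 + j4.908 V
Step 2 — Sum components: V_total = 168 + j26.01 V.
Step 3 — Convert to polar: |V_total| = 170 V, ∠V_total = 8.8°.

V_total = 170∠8.8° V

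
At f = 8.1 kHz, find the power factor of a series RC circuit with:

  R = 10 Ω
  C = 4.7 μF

Step 1 — Angular frequency: ω = 2π·f = 2π·8100 = 5.089e+04 rad/s.
Step 2 — Component impedances:
  R: Z = R = 10 Ω
  C: Z = 1/(jωC) = -j/(ω·C) = 0 - j4.181 Ω
Step 3 — Series combination: Z_total = R + C = 10 - j4.181 Ω = 10.84∠-22.7° Ω.
Step 4 — Power factor: PF = cos(φ) = Re(Z)/|Z| = 10/10.839 = 0.9226.
Step 5 — Type: Im(Z) = -4.181 ⇒ leading (phase φ = -22.7°).

PF = 0.9226 (leading, φ = -22.7°)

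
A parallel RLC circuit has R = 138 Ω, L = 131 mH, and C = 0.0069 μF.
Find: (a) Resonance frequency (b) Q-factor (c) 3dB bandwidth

Step 1 — Resonance: ω₀ = 1/√(LC) = 1/√(0.131·6.9e-09) = 3.326e+04 rad/s.
Step 2 — f₀ = ω₀/(2π) = 5294 Hz.
Step 3 — Parallel Q: Q = R/(ω₀L) = 138/(3.326e+04·0.131) = 0.03167.
Step 4 — Bandwidth: Δω = ω₀/Q = 1.05e+06 rad/s; BW = Δω/(2π) = 1.671e+05 Hz.

(a) f₀ = 5294 Hz  (b) Q = 0.03167  (c) BW = 1.671e+05 Hz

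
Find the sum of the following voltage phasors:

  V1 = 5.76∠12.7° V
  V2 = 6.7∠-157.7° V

Step 1 — Convert each phasor to rectangular form:
  V1 = 5.76·(cos(12.7°) + j·sin(12.7°)) = 5.619 + j1.266 V
  V2 = 6.7·(cos(-157.7°) + j·sin(-157.7°)) = -6.199 - j2.542 V
Step 2 — Sum components: V_total = -0.5798 - j1.276 V.
Step 3 — Convert to polar: |V_total| = 1.402 V, ∠V_total = -114.4°.

V_total = 1.402∠-114.4° V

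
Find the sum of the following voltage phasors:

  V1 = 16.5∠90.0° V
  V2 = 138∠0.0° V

Step 1 — Convert each phasor to rectangular form:
  V1 = 16.5·(cos(90.0°) + j·sin(90.0°)) = 0 + j16.5 V
  V2 = 138·(cos(0.0°) + j·sin(0.0°)) = 138 V
Step 2 — Sum components: V_total = 138 + j16.5 V.
Step 3 — Convert to polar: |V_total| = 139 V, ∠V_total = 6.8°.

V_total = 139∠6.8° V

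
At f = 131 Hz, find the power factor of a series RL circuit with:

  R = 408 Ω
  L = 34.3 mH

Step 1 — Angular frequency: ω = 2π·f = 2π·131 = 823.1 rad/s.
Step 2 — Component impedances:
  R: Z = R = 408 Ω
  L: Z = jωL = j·823.1·0.0343 = 0 + j28.23 Ω
Step 3 — Series combination: Z_total = R + L = 408 + j28.23 Ω = 409∠4.0° Ω.
Step 4 — Power factor: PF = cos(φ) = Re(Z)/|Z| = 408/409 = 0.9976.
Step 5 — Type: Im(Z) = 28.23 ⇒ lagging (phase φ = 4.0°).

PF = 0.9976 (lagging, φ = 4.0°)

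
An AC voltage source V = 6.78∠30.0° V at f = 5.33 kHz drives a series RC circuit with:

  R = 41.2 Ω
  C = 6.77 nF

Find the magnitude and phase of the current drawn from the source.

Step 1 — Angular frequency: ω = 2π·f = 2π·5330 = 3.349e+04 rad/s.
Step 2 — Component impedances:
  R: Z = R = 41.2 Ω
  C: Z = 1/(jωC) = -j/(ω·C) = 0 - j4411 Ω
Step 3 — Series combination: Z_total = R + C = 41.2 - j4411 Ω = 4411∠-89.5° Ω.
Step 4 — Source phasor: V = 6.78∠30.0° V = 5.872 + j3.39 V.
Step 5 — Ohm's law: I = V / Z_total = (5.872 + j3.39) / (41.2 - j4411) = -0.0007561 + j0.001338 A.
Step 6 — Convert to polar: |I| = 0.001537 A, ∠I = 119.5°.

I = 0.001537∠119.5° A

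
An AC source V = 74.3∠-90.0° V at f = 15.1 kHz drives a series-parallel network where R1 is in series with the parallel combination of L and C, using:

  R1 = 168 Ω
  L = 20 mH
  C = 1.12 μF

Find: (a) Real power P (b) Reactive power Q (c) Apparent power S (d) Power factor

Step 1 — Angular frequency: ω = 2π·f = 2π·1.51e+04 = 9.488e+04 rad/s.
Step 2 — Component impedances:
  R1: Z = R = 168 Ω
  L: Z = jωL = j·9.488e+04·0.02 = 0 + j1898 Ω
  C: Z = 1/(jωC) = -j/(ω·C) = 0 - j9.411 Ω
Step 3 — Parallel branch: L || C = 1/(1/L + 1/C) = 0 - j9.458 Ω.
Step 4 — Series with R1: Z_total = R1 + (L || C) = 168 - j9.458 Ω = 168.3∠-3.2° Ω.
Step 5 — Source phasor: V = 74.3∠-90.0° V = 0 - j74.3 V.
Step 6 — Current: I = V / Z = 0.02482 - j0.4409 A = 0.4416∠-86.8° A.
Step 7 — Complex power: S = V·I* = 32.76 - j1.844 VA.
Step 8 — Real power: P = Re(S) = 32.76 W.
Step 9 — Reactive power: Q = Im(S) = -1.844 VAR.
Step 10 — Apparent power: |S| = 32.81 VA.
Step 11 — Power factor: PF = P/|S| = 0.9984 (leading).

(a) P = 32.76 W  (b) Q = -1.844 VAR  (c) S = 32.81 VA  (d) PF = 0.9984 (leading)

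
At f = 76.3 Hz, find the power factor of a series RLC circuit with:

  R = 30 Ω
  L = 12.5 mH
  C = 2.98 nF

Step 1 — Angular frequency: ω = 2π·f = 2π·76.3 = 479.4 rad/s.
Step 2 — Component impedances:
  R: Z = R = 30 Ω
  L: Z = jωL = j·479.4·0.0125 = 0 + j5.993 Ω
  C: Z = 1/(jωC) = -j/(ω·C) = 0 - j7e+05 Ω
Step 3 — Series combination: Z_total = R + L + C = 30 - j7e+05 Ω = 7e+05∠-90.0° Ω.
Step 4 — Power factor: PF = cos(φ) = Re(Z)/|Z| = 30/7e+05 = 4.286e-05.
Step 5 — Type: Im(Z) = -7e+05 ⇒ leading (phase φ = -90.0°).

PF = 4.286e-05 (leading, φ = -90.0°)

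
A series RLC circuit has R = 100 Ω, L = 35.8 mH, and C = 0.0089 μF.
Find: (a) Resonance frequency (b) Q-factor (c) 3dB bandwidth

Step 1 — Resonance condition Im(Z)=0 gives ω₀ = 1/√(LC).
Step 2 — ω₀ = 1/√(0.0358·8.9e-09) = 5.602e+04 rad/s.
Step 3 — f₀ = ω₀/(2π) = 8916 Hz.
Step 4 — Series Q: Q = ω₀L/R = 5.602e+04·0.0358/100 = 20.06.
Step 5 — 3dB bandwidth: Δω = ω₀/Q = 2793 rad/s; BW = Δω/(2π) = 444.6 Hz.

(a) f₀ = 8916 Hz  (b) Q = 20.06  (c) BW = 444.6 Hz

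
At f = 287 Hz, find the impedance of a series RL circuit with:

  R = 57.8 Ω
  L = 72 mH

Step 1 — Angular frequency: ω = 2π·f = 2π·287 = 1803 rad/s.
Step 2 — Component impedances:
  R: Z = R = 57.8 Ω
  L: Z = jωL = j·1803·0.072 = 0 + j129.8 Ω
Step 3 — Series combination: Z_total = R + L = 57.8 + j129.8 Ω = 142.1∠66.0° Ω.

Z = 57.8 + j129.8 Ω = 142.1∠66.0° Ω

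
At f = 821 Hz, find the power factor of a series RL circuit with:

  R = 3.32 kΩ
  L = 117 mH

Step 1 — Angular frequency: ω = 2π·f = 2π·821 = 5158 rad/s.
Step 2 — Component impedances:
  R: Z = R = 3320 Ω
  L: Z = jωL = j·5158·0.117 = 0 + j603.5 Ω
Step 3 — Series combination: Z_total = R + L = 3320 + j603.5 Ω = 3374∠10.3° Ω.
Step 4 — Power factor: PF = cos(φ) = Re(Z)/|Z| = 3320/3374.4 = 0.9839.
Step 5 — Type: Im(Z) = 603.5 ⇒ lagging (phase φ = 10.3°).

PF = 0.9839 (lagging, φ = 10.3°)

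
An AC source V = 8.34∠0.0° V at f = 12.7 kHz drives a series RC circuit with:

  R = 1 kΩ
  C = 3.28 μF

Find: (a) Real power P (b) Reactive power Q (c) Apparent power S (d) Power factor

Step 1 — Angular frequency: ω = 2π·f = 2π·1.27e+04 = 7.98e+04 rad/s.
Step 2 — Component impedances:
  R: Z = R = 1000 Ω
  C: Z = 1/(jωC) = -j/(ω·C) = 0 - j3.821 Ω
Step 3 — Series combination: Z_total = R + C = 1000 - j3.821 Ω = 1000∠-0.2° Ω.
Step 4 — Source phasor: V = 8.34∠0.0° V = 8.34 V.
Step 5 — Current: I = V / Z = 0.00834 + j3.186e-05 A = 0.00834∠0.2° A.
Step 6 — Complex power: S = V·I* = 0.06955 - j0.0002657 VA.
Step 7 — Real power: P = Re(S) = 0.06955 W.
Step 8 — Reactive power: Q = Im(S) = -0.0002657 VAR.
Step 9 — Apparent power: |S| = 0.06956 VA.
Step 10 — Power factor: PF = P/|S| = 1 (leading).

(a) P = 0.06955 W  (b) Q = -0.0002657 VAR  (c) S = 0.06956 VA  (d) PF = 1 (leading)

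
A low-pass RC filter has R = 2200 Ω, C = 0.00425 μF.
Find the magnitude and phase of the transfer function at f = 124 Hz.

Step 1 — Angular frequency: ω = 2π·124 = 779.1 rad/s.
Step 2 — Transfer function: H(jω) = 1/(1 + jωRC).
Step 3 — Denominator: 1 + jωRC = 1 + j·779.1·2200·4.25e-09 = 1 + j0.007285.
Step 4 — H = 0.9999 - j0.007284.
Step 5 — Magnitude: |H| = 1 (-0.0 dB); phase: φ = -0.4°.

|H| = 1 (-0.0 dB), φ = -0.4°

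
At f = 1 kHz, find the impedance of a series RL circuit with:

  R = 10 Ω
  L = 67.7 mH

Step 1 — Angular frequency: ω = 2π·f = 2π·1000 = 6283 rad/s.
Step 2 — Component impedances:
  R: Z = R = 10 Ω
  L: Z = jωL = j·6283·0.0677 = 0 + j425.4 Ω
Step 3 — Series combination: Z_total = R + L = 10 + j425.4 Ω = 425.5∠88.7° Ω.

Z = 10 + j425.4 Ω = 425.5∠88.7° Ω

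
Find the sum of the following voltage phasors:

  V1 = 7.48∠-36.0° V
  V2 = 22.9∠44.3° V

Step 1 — Convert each phasor to rectangular form:
  V1 = 7.48·(cos(-36.0°) + j·sin(-36.0°)) = 6.051 - j4.397 V
  V2 = 22.9·(cos(44.3°) + j·sin(44.3°)) = 16.39 + j15.99 V
Step 2 — Sum components: V_total = 22.44 + j11.6 V.
Step 3 — Convert to polar: |V_total| = 25.26 V, ∠V_total = 27.3°.

V_total = 25.26∠27.3° V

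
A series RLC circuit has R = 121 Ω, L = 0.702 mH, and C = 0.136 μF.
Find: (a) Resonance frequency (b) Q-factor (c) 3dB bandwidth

Step 1 — Resonance: ω₀ = 1/√(LC) = 1/√(0.000702·1.36e-07) = 1.023e+05 rad/s.
Step 2 — f₀ = ω₀/(2π) = 1.629e+04 Hz.
Step 3 — Series Q: Q = ω₀L/R = 1.023e+05·0.000702/121 = 0.5938.
Step 4 — Bandwidth: Δω = ω₀/Q = 1.724e+05 rad/s; BW = Δω/(2π) = 2.743e+04 Hz.

(a) f₀ = 1.629e+04 Hz  (b) Q = 0.5938  (c) BW = 2.743e+04 Hz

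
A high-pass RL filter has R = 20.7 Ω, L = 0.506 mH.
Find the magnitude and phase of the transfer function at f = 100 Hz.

Step 1 — Angular frequency: ω = 2π·100 = 628.3 rad/s.
Step 2 — Transfer function: H(jω) = jωL/(R + jωL).
Step 3 — Numerator jωL = j·0.3179; denominator R + jωL = 20.7 + j0.3179.
Step 4 — H = 0.0002358 + j0.01536.
Step 5 — Magnitude: |H| = 0.01536 (-36.3 dB); phase: φ = 89.1°.

|H| = 0.01536 (-36.3 dB), φ = 89.1°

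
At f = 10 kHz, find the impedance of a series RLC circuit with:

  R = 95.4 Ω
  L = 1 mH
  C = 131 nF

Step 1 — Angular frequency: ω = 2π·f = 2π·1e+04 = 6.283e+04 rad/s.
Step 2 — Component impedances:
  R: Z = R = 95.4 Ω
  L: Z = jωL = j·6.283e+04·0.001 = 0 + j62.83 Ω
  C: Z = 1/(jωC) = -j/(ω·C) = 0 - j121.5 Ω
Step 3 — Series combination: Z_total = R + L + C = 95.4 - j58.66 Ω = 112∠-31.6° Ω.

Z = 95.4 - j58.66 Ω = 112∠-31.6° Ω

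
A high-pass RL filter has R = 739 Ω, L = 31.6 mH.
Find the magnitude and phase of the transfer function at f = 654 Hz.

Step 1 — Angular frequency: ω = 2π·654 = 4109 rad/s.
Step 2 — Transfer function: H(jω) = jωL/(R + jωL).
Step 3 — Numerator jωL = j·129.9; denominator R + jωL = 739 + j129.9.
Step 4 — H = 0.02995 + j0.1704.
Step 5 — Magnitude: |H| = 0.1731 (-15.2 dB); phase: φ = 80.0°.

|H| = 0.1731 (-15.2 dB), φ = 80.0°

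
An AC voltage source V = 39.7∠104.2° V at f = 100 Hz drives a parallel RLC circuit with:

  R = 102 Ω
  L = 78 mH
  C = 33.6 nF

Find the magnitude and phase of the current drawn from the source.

Step 1 — Angular frequency: ω = 2π·f = 2π·100 = 628.3 rad/s.
Step 2 — Component impedances:
  R: Z = R = 102 Ω
  L: Z = jωL = j·628.3·0.078 = 0 + j49.01 Ω
  C: Z = 1/(jωC) = -j/(ω·C) = 0 - j4.737e+04 Ω
Step 3 — Parallel combination: 1/Z_total = 1/R + 1/L + 1/C; Z_total = 19.16 + j39.84 Ω = 44.21∠64.3° Ω.
Step 4 — Source phasor: V = 39.7∠104.2° V = -9.739 + j38.49 V.
Step 5 — Ohm's law: I = V / Z_total = (-9.739 + j38.49) / (19.16 + j39.84) = 0.689 + j0.5758 A.
Step 6 — Convert to polar: |I| = 0.898 A, ∠I = 39.9°.

I = 0.898∠39.9° A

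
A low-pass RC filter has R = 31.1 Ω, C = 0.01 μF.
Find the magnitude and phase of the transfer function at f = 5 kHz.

Step 1 — Angular frequency: ω = 2π·5000 = 3.142e+04 rad/s.
Step 2 — Transfer function: H(jω) = 1/(1 + jωRC).
Step 3 — Denominator: 1 + jωRC = 1 + j·3.142e+04·31.1·1e-08 = 1 + j0.00977.
Step 4 — H = 0.9999 - j0.009769.
Step 5 — Magnitude: |H| = 1 (-0.0 dB); phase: φ = -0.6°.

|H| = 1 (-0.0 dB), φ = -0.6°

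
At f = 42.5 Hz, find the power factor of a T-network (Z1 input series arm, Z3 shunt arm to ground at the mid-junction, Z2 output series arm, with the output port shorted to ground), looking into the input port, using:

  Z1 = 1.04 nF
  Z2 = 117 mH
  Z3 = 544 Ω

Step 1 — Angular frequency: ω = 2π·f = 2π·42.5 = 267 rad/s.
Step 2 — Component impedances:
  Z1: Z = 1/(jωC) = -j/(ω·C) = 0 - j3.601e+06 Ω
  Z2: Z = jωL = j·267·0.117 = 0 + j31.24 Ω
  Z3: Z = R = 544 Ω
Step 3 — With the output port shorted to ground, the output series arm Z2 runs from the junction to ground; the shunt arm Z3 also runs from the junction to ground. They appear in parallel: Z3 || Z2 = 1.788 + j31.14 Ω.
Step 4 — Series with input arm Z1: Z_in = Z1 + (Z3 || Z2) = 1.788 - j3.601e+06 Ω = 3.601e+06∠-90.0° Ω.
Step 5 — Power factor: PF = cos(φ) = Re(Z)/|Z| = 1.7885/3.6008e+06 = 4.967e-07.
Step 6 — Type: Im(Z) = -3.601e+06 ⇒ leading (phase φ = -90.0°).

PF = 4.967e-07 (leading, φ = -90.0°)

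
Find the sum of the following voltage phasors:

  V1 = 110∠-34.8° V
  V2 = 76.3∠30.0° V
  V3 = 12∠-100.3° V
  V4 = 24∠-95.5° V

Step 1 — Convert each phasor to rectangular form:
  V1 = 110·(cos(-34.8°) + j·sin(-34.8°)) = 90.33 - j62.78 V
  V2 = 76.3·(cos(30.0°) + j·sin(30.0°)) = 66.08 + j38.15 V
  V3 = 12·(cos(-100.3°) + j·sin(-100.3°)) = -2.146 - j11.81 V
  V4 = 24·(cos(-95.5°) + j·sin(-95.5°)) = -2.3 - j23.89 V
Step 2 — Sum components: V_total = 152 - j60.32 V.
Step 3 — Convert to polar: |V_total| = 163.5 V, ∠V_total = -21.7°.

V_total = 163.5∠-21.7° V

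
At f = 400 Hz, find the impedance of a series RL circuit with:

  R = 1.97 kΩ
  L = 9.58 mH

Step 1 — Angular frequency: ω = 2π·f = 2π·400 = 2513 rad/s.
Step 2 — Component impedances:
  R: Z = R = 1970 Ω
  L: Z = jωL = j·2513·0.00958 = 0 + j24.08 Ω
Step 3 — Series combination: Z_total = R + L = 1970 + j24.08 Ω = 1970∠0.7° Ω.

Z = 1970 + j24.08 Ω = 1970∠0.7° Ω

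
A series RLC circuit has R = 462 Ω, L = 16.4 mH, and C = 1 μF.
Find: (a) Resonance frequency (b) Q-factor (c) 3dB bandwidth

Step 1 — Resonance condition Im(Z)=0 gives ω₀ = 1/√(LC).
Step 2 — ω₀ = 1/√(0.0164·1e-06) = 7809 rad/s.
Step 3 — f₀ = ω₀/(2π) = 1243 Hz.
Step 4 — Series Q: Q = ω₀L/R = 7809·0.0164/462 = 0.2772.
Step 5 — 3dB bandwidth: Δω = ω₀/Q = 2.817e+04 rad/s; BW = Δω/(2π) = 4484 Hz.

(a) f₀ = 1243 Hz  (b) Q = 0.2772  (c) BW = 4484 Hz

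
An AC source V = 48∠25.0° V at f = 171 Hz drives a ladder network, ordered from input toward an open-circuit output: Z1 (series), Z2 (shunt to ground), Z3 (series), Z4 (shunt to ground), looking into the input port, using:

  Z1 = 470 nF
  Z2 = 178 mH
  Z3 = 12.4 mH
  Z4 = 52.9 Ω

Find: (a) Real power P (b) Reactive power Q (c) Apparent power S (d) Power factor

Step 1 — Angular frequency: ω = 2π·f = 2π·171 = 1074 rad/s.
Step 2 — Component impedances:
  Z1: Z = 1/(jωC) = -j/(ω·C) = 0 - j1980 Ω
  Z2: Z = jωL = j·1074·0.178 = 0 + j191.2 Ω
  Z3: Z = jωL = j·1074·0.0124 = 0 + j13.32 Ω
  Z4: Z = R = 52.9 Ω
Step 3 — Ladder network (open output): work backward from the far end, alternating series and parallel combinations. Z_in = 43.34 - j1957 Ω = 1957∠-88.7° Ω.
Step 4 — Source phasor: V = 48∠25.0° V = 43.5 + j20.29 V.
Step 5 — Current: I = V / Z = -0.00987 + j0.02245 A = 0.02453∠113.7° A.
Step 6 — Complex power: S = V·I* = 0.02607 - j1.177 VA.
Step 7 — Real power: P = Re(S) = 0.02607 W.
Step 8 — Reactive power: Q = Im(S) = -1.177 VAR.
Step 9 — Apparent power: |S| = 1.177 VA.
Step 10 — Power factor: PF = P/|S| = 0.02214 (leading).

(a) P = 0.02607 W  (b) Q = -1.177 VAR  (c) S = 1.177 VA  (d) PF = 0.02214 (leading)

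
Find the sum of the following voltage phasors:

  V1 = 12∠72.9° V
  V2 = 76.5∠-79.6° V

Step 1 — Convert each phasor to rectangular form:
  V1 = 12·(cos(72.9°) + j·sin(72.9°)) = 3.528 + j11.47 V
  V2 = 76.5·(cos(-79.6°) + j·sin(-79.6°)) = 13.81 - j75.24 V
Step 2 — Sum components: V_total = 17.34 - j63.77 V.
Step 3 — Convert to polar: |V_total| = 66.09 V, ∠V_total = -74.8°.

V_total = 66.09∠-74.8° V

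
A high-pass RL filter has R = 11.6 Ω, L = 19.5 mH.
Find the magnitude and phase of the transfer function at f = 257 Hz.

Step 1 — Angular frequency: ω = 2π·257 = 1615 rad/s.
Step 2 — Transfer function: H(jω) = jωL/(R + jωL).
Step 3 — Numerator jωL = j·31.49; denominator R + jωL = 11.6 + j31.49.
Step 4 — H = 0.8805 + j0.3244.
Step 5 — Magnitude: |H| = 0.9384 (-0.6 dB); phase: φ = 20.2°.

|H| = 0.9384 (-0.6 dB), φ = 20.2°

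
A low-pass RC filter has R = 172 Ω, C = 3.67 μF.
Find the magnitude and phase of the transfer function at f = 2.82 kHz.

Step 1 — Angular frequency: ω = 2π·2820 = 1.772e+04 rad/s.
Step 2 — Transfer function: H(jω) = 1/(1 + jωRC).
Step 3 — Denominator: 1 + jωRC = 1 + j·1.772e+04·172·3.67e-06 = 1 + j11.18.
Step 4 — H = 0.00793 - j0.0887.
Step 5 — Magnitude: |H| = 0.08905 (-21.0 dB); phase: φ = -84.9°.

|H| = 0.08905 (-21.0 dB), φ = -84.9°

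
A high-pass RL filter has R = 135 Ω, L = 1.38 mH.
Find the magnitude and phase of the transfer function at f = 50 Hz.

Step 1 — Angular frequency: ω = 2π·50 = 314.2 rad/s.
Step 2 — Transfer function: H(jω) = jωL/(R + jωL).
Step 3 — Numerator jωL = j·0.4335; denominator R + jωL = 135 + j0.4335.
Step 4 — H = 1.031e-05 + j0.003211.
Step 5 — Magnitude: |H| = 0.003211 (-49.9 dB); phase: φ = 89.8°.

|H| = 0.003211 (-49.9 dB), φ = 89.8°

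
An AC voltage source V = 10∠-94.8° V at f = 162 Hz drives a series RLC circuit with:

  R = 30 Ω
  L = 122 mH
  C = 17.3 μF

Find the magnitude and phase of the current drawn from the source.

Step 1 — Angular frequency: ω = 2π·f = 2π·162 = 1018 rad/s.
Step 2 — Component impedances:
  R: Z = R = 30 Ω
  L: Z = jωL = j·1018·0.122 = 0 + j124.2 Ω
  C: Z = 1/(jωC) = -j/(ω·C) = 0 - j56.79 Ω
Step 3 — Series combination: Z_total = R + L + C = 30 + j67.39 Ω = 73.77∠66.0° Ω.
Step 4 — Source phasor: V = 10∠-94.8° V = -0.8368 - j9.965 V.
Step 5 — Ohm's law: I = V / Z_total = (-0.8368 - j9.965) / (30 + j67.39) = -0.128 - j0.04457 A.
Step 6 — Convert to polar: |I| = 0.1356 A, ∠I = -160.8°.

I = 0.1356∠-160.8° A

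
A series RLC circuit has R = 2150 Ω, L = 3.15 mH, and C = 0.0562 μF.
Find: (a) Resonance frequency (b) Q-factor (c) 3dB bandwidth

Step 1 — Resonance: ω₀ = 1/√(LC) = 1/√(0.00315·5.62e-08) = 7.516e+04 rad/s.
Step 2 — f₀ = ω₀/(2π) = 1.196e+04 Hz.
Step 3 — Series Q: Q = ω₀L/R = 7.516e+04·0.00315/2150 = 0.1101.
Step 4 — Bandwidth: Δω = ω₀/Q = 6.825e+05 rad/s; BW = Δω/(2π) = 1.086e+05 Hz.

(a) f₀ = 1.196e+04 Hz  (b) Q = 0.1101  (c) BW = 1.086e+05 Hz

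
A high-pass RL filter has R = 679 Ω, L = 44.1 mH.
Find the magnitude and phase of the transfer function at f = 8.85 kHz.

Step 1 — Angular frequency: ω = 2π·8850 = 5.561e+04 rad/s.
Step 2 — Transfer function: H(jω) = jωL/(R + jωL).
Step 3 — Numerator jωL = j·2452; denominator R + jωL = 679 + j2452.
Step 4 — H = 0.9288 + j0.2572.
Step 5 — Magnitude: |H| = 0.9637 (-0.3 dB); phase: φ = 15.5°.

|H| = 0.9637 (-0.3 dB), φ = 15.5°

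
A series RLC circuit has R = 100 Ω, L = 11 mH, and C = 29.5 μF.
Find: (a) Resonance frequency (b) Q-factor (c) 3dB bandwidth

Step 1 — Resonance: ω₀ = 1/√(LC) = 1/√(0.011·2.95e-05) = 1755 rad/s.
Step 2 — f₀ = ω₀/(2π) = 279.4 Hz.
Step 3 — Series Q: Q = ω₀L/R = 1755·0.011/100 = 0.1931.
Step 4 — Bandwidth: Δω = ω₀/Q = 9091 rad/s; BW = Δω/(2π) = 1447 Hz.

(a) f₀ = 279.4 Hz  (b) Q = 0.1931  (c) BW = 1447 Hz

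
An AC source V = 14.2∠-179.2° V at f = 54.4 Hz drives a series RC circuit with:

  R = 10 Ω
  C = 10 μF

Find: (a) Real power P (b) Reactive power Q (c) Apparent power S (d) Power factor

Step 1 — Angular frequency: ω = 2π·f = 2π·54.4 = 341.8 rad/s.
Step 2 — Component impedances:
  R: Z = R = 10 Ω
  C: Z = 1/(jωC) = -j/(ω·C) = 0 - j292.6 Ω
Step 3 — Series combination: Z_total = R + C = 10 - j292.6 Ω = 292.7∠-88.0° Ω.
Step 4 — Source phasor: V = 14.2∠-179.2° V = -14.2 - j0.1983 V.
Step 5 — Current: I = V / Z = -0.00098 - j0.0485 A = 0.04851∠-91.2° A.
Step 6 — Complex power: S = V·I* = 0.02353 - j0.6884 VA.
Step 7 — Real power: P = Re(S) = 0.02353 W.
Step 8 — Reactive power: Q = Im(S) = -0.6884 VAR.
Step 9 — Apparent power: |S| = 0.6888 VA.
Step 10 — Power factor: PF = P/|S| = 0.03416 (leading).

(a) P = 0.02353 W  (b) Q = -0.6884 VAR  (c) S = 0.6888 VA  (d) PF = 0.03416 (leading)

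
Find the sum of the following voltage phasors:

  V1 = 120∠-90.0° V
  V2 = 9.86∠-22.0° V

Step 1 — Convert each phasor to rectangular form:
  V1 = 120·(cos(-90.0°) + j·sin(-90.0°)) = 0 - j120 V
  V2 = 9.86·(cos(-22.0°) + j·sin(-22.0°)) = 9.142 - j3.694 V
Step 2 — Sum components: V_total = 9.142 - j123.7 V.
Step 3 — Convert to polar: |V_total| = 124 V, ∠V_total = -85.8°.

V_total = 124∠-85.8° V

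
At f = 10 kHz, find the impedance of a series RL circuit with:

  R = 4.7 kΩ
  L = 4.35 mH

Step 1 — Angular frequency: ω = 2π·f = 2π·1e+04 = 6.283e+04 rad/s.
Step 2 — Component impedances:
  R: Z = R = 4700 Ω
  L: Z = jωL = j·6.283e+04·0.00435 = 0 + j273.3 Ω
Step 3 — Series combination: Z_total = R + L = 4700 + j273.3 Ω = 4708∠3.3° Ω.

Z = 4700 + j273.3 Ω = 4708∠3.3° Ω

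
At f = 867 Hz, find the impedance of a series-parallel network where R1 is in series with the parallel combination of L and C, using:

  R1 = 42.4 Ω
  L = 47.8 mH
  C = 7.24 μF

Step 1 — Angular frequency: ω = 2π·f = 2π·867 = 5448 rad/s.
Step 2 — Component impedances:
  R1: Z = R = 42.4 Ω
  L: Z = jωL = j·5448·0.0478 = 0 + j260.4 Ω
  C: Z = 1/(jωC) = -j/(ω·C) = 0 - j25.35 Ω
Step 3 — Parallel branch: L || C = 1/(1/L + 1/C) = 0 - j28.09 Ω.
Step 4 — Series with R1: Z_total = R1 + (L || C) = 42.4 - j28.09 Ω = 50.86∠-33.5° Ω.

Z = 42.4 - j28.09 Ω = 50.86∠-33.5° Ω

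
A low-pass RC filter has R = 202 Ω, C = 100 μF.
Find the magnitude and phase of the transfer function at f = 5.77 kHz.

Step 1 — Angular frequency: ω = 2π·5770 = 3.625e+04 rad/s.
Step 2 — Transfer function: H(jω) = 1/(1 + jωRC).
Step 3 — Denominator: 1 + jωRC = 1 + j·3.625e+04·202·0.0001 = 1 + j732.3.
Step 4 — H = 1.865e-06 - j0.001366.
Step 5 — Magnitude: |H| = 0.001366 (-57.3 dB); phase: φ = -89.9°.

|H| = 0.001366 (-57.3 dB), φ = -89.9°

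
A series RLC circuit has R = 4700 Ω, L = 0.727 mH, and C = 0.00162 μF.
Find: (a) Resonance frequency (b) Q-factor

Step 1 — Resonance condition Im(Z)=0 gives ω₀ = 1/√(LC).
Step 2 — ω₀ = 1/√(0.000727·1.62e-09) = 9.215e+05 rad/s.
Step 3 — f₀ = ω₀/(2π) = 1.467e+05 Hz.
Step 4 — Series Q: Q = ω₀L/R = 9.215e+05·0.000727/4700 = 0.1425.

(a) f₀ = 1.467e+05 Hz  (b) Q = 0.1425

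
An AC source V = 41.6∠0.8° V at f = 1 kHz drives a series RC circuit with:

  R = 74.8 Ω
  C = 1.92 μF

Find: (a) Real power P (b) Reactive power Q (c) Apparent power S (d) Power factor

Step 1 — Angular frequency: ω = 2π·f = 2π·1000 = 6283 rad/s.
Step 2 — Component impedances:
  R: Z = R = 74.8 Ω
  C: Z = 1/(jωC) = -j/(ω·C) = 0 - j82.89 Ω
Step 3 — Series combination: Z_total = R + C = 74.8 - j82.89 Ω = 111.7∠-47.9° Ω.
Step 4 — Source phasor: V = 41.6∠0.8° V = 41.6 + j0.5808 V.
Step 5 — Current: I = V / Z = 0.2457 + j0.2801 A = 0.3726∠48.7° A.
Step 6 — Complex power: S = V·I* = 10.38 - j11.51 VA.
Step 7 — Real power: P = Re(S) = 10.38 W.
Step 8 — Reactive power: Q = Im(S) = -11.51 VAR.
Step 9 — Apparent power: |S| = 15.5 VA.
Step 10 — Power factor: PF = P/|S| = 0.6699 (leading).

(a) P = 10.38 W  (b) Q = -11.51 VAR  (c) S = 15.5 VA  (d) PF = 0.6699 (leading)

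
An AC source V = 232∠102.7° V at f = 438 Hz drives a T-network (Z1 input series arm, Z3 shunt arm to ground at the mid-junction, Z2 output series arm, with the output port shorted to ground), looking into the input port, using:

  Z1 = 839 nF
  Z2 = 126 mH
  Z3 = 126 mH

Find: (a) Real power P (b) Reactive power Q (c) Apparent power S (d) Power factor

Step 1 — Angular frequency: ω = 2π·f = 2π·438 = 2752 rad/s.
Step 2 — Component impedances:
  Z1: Z = 1/(jωC) = -j/(ω·C) = 0 - j433.1 Ω
  Z2: Z = jωL = j·2752·0.126 = 0 + j346.8 Ω
  Z3: Z = jωL = j·2752·0.126 = 0 + j346.8 Ω
Step 3 — With the output port shorted to ground, the output series arm Z2 runs from the junction to ground; the shunt arm Z3 also runs from the junction to ground. They appear in parallel: Z3 || Z2 = 0 + j173.4 Ω.
Step 4 — Series with input arm Z1: Z_in = Z1 + (Z3 || Z2) = 0 - j259.7 Ω = 259.7∠-90.0° Ω.
Step 5 — Source phasor: V = 232∠102.7° V = -51 + j226.3 V.
Step 6 — Current: I = V / Z = -0.8714 - j0.1964 A = 0.8933∠-167.3° A.
Step 7 — Complex power: S = V·I* = 0 - j207.2 VA.
Step 8 — Real power: P = Re(S) = 0 W.
Step 9 — Reactive power: Q = Im(S) = -207.2 VAR.
Step 10 — Apparent power: |S| = 207.2 VA.
Step 11 — Power factor: PF = P/|S| = 0 (leading).

(a) P = 0 W  (b) Q = -207.2 VAR  (c) S = 207.2 VA  (d) PF = 0 (leading)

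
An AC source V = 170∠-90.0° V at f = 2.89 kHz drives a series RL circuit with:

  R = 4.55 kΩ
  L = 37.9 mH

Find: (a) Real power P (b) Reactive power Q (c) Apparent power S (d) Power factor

Step 1 — Angular frequency: ω = 2π·f = 2π·2890 = 1.816e+04 rad/s.
Step 2 — Component impedances:
  R: Z = R = 4550 Ω
  L: Z = jωL = j·1.816e+04·0.0379 = 0 + j688.2 Ω
Step 3 — Series combination: Z_total = R + L = 4550 + j688.2 Ω = 4602∠8.6° Ω.
Step 4 — Source phasor: V = 170∠-90.0° V = 0 - j170 V.
Step 5 — Current: I = V / Z = -0.005525 - j0.03653 A = 0.03694∠-98.6° A.
Step 6 — Complex power: S = V·I* = 6.21 + j0.9392 VA.
Step 7 — Real power: P = Re(S) = 6.21 W.
Step 8 — Reactive power: Q = Im(S) = 0.9392 VAR.
Step 9 — Apparent power: |S| = 6.28 VA.
Step 10 — Power factor: PF = P/|S| = 0.9888 (lagging).

(a) P = 6.21 W  (b) Q = 0.9392 VAR  (c) S = 6.28 VA  (d) PF = 0.9888 (lagging)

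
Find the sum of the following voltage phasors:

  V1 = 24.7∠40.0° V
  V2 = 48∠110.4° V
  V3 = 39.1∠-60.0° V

Step 1 — Convert each phasor to rectangular form:
  V1 = 24.7·(cos(40.0°) + j·sin(40.0°)) = 18.92 + j15.88 V
  V2 = 48·(cos(110.4°) + j·sin(110.4°)) = -16.73 + j44.99 V
  V3 = 39.1·(cos(-60.0°) + j·sin(-60.0°)) = 19.55 - j33.86 V
Step 2 — Sum components: V_total = 21.74 + j27 V.
Step 3 — Convert to polar: |V_total| = 34.67 V, ∠V_total = 51.2°.

V_total = 34.67∠51.2° V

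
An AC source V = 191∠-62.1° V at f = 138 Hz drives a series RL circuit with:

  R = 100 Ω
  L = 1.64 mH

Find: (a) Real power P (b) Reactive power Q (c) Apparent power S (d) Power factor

Step 1 — Angular frequency: ω = 2π·f = 2π·138 = 867.1 rad/s.
Step 2 — Component impedances:
  R: Z = R = 100 Ω
  L: Z = jωL = j·867.1·0.00164 = 0 + j1.422 Ω
Step 3 — Series combination: Z_total = R + L = 100 + j1.422 Ω = 100∠0.8° Ω.
Step 4 — Source phasor: V = 191∠-62.1° V = 89.37 - j168.8 V.
Step 5 — Current: I = V / Z = 0.8696 - j1.7 A = 1.91∠-62.9° A.
Step 6 — Complex power: S = V·I* = 364.7 + j5.187 VA.
Step 7 — Real power: P = Re(S) = 364.7 W.
Step 8 — Reactive power: Q = Im(S) = 5.187 VAR.
Step 9 — Apparent power: |S| = 364.8 VA.
Step 10 — Power factor: PF = P/|S| = 0.9999 (lagging).

(a) P = 364.7 W  (b) Q = 5.187 VAR  (c) S = 364.8 VA  (d) PF = 0.9999 (lagging)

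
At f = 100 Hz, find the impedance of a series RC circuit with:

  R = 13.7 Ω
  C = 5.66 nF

Step 1 — Angular frequency: ω = 2π·f = 2π·100 = 628.3 rad/s.
Step 2 — Component impedances:
  R: Z = R = 13.7 Ω
  C: Z = 1/(jωC) = -j/(ω·C) = 0 - j2.812e+05 Ω
Step 3 — Series combination: Z_total = R + C = 13.7 - j2.812e+05 Ω = 2.812e+05∠-90.0° Ω.

Z = 13.7 - j2.812e+05 Ω = 2.812e+05∠-90.0° Ω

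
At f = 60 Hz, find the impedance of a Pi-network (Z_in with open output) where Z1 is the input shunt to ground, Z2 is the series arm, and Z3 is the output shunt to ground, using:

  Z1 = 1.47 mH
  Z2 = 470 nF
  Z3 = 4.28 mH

Step 1 — Angular frequency: ω = 2π·f = 2π·60 = 377 rad/s.
Step 2 — Component impedances:
  Z1: Z = jωL = j·377·0.00147 = 0 + j0.5542 Ω
  Z2: Z = 1/(jωC) = -j/(ω·C) = 0 - j5644 Ω
  Z3: Z = jωL = j·377·0.00428 = 0 + j1.614 Ω
Step 3 — With open output, the series arm Z2 and the output shunt Z3 appear in series to ground: Z2 + Z3 = 0 - j5642 Ω.
Step 4 — Parallel with input shunt Z1: Z_in = Z1 || (Z2 + Z3) = 0 + j0.5542 Ω = 0.5542∠90.0° Ω.

Z = 0 + j0.5542 Ω = 0.5542∠90.0° Ω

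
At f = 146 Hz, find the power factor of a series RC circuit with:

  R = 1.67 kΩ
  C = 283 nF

Step 1 — Angular frequency: ω = 2π·f = 2π·146 = 917.3 rad/s.
Step 2 — Component impedances:
  R: Z = R = 1670 Ω
  C: Z = 1/(jωC) = -j/(ω·C) = 0 - j3852 Ω
Step 3 — Series combination: Z_total = R + C = 1670 - j3852 Ω = 4198∠-66.6° Ω.
Step 4 — Power factor: PF = cos(φ) = Re(Z)/|Z| = 1670/4198 = 0.3978.
Step 5 — Type: Im(Z) = -3852 ⇒ leading (phase φ = -66.6°).

PF = 0.3978 (leading, φ = -66.6°)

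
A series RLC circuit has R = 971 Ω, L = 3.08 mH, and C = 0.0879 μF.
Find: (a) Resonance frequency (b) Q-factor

Step 1 — Resonance condition Im(Z)=0 gives ω₀ = 1/√(LC).
Step 2 — ω₀ = 1/√(0.00308·8.79e-08) = 6.078e+04 rad/s.
Step 3 — f₀ = ω₀/(2π) = 9673 Hz.
Step 4 — Series Q: Q = ω₀L/R = 6.078e+04·0.00308/971 = 0.1928.

(a) f₀ = 9673 Hz  (b) Q = 0.1928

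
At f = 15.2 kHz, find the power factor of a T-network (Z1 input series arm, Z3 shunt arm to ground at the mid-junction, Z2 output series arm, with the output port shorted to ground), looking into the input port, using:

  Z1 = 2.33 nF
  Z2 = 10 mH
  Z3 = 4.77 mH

Step 1 — Angular frequency: ω = 2π·f = 2π·1.52e+04 = 9.55e+04 rad/s.
Step 2 — Component impedances:
  Z1: Z = 1/(jωC) = -j/(ω·C) = 0 - j4494 Ω
  Z2: Z = jωL = j·9.55e+04·0.01 = 0 + j955 Ω
  Z3: Z = jωL = j·9.55e+04·0.00477 = 0 + j455.6 Ω
Step 3 — With the output port shorted to ground, the output series arm Z2 runs from the junction to ground; the shunt arm Z3 also runs from the junction to ground. They appear in parallel: Z3 || Z2 = 0 + j308.4 Ω.
Step 4 — Series with input arm Z1: Z_in = Z1 + (Z3 || Z2) = 0 - j4185 Ω = 4185∠-90.0° Ω.
Step 5 — Power factor: PF = cos(φ) = Re(Z)/|Z| = 0/4185 = 0.
Step 6 — Type: Im(Z) = -4185 ⇒ leading (phase φ = -90.0°).

PF = 0 (leading, φ = -90.0°)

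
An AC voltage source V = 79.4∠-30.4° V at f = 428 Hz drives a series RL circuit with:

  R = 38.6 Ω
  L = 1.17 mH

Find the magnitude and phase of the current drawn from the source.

Step 1 — Angular frequency: ω = 2π·f = 2π·428 = 2689 rad/s.
Step 2 — Component impedances:
  R: Z = R = 38.6 Ω
  L: Z = jωL = j·2689·0.00117 = 0 + j3.146 Ω
Step 3 — Series combination: Z_total = R + L = 38.6 + j3.146 Ω = 38.73∠4.7° Ω.
Step 4 — Source phasor: V = 79.4∠-30.4° V = 68.48 - j40.18 V.
Step 5 — Ohm's law: I = V / Z_total = (68.48 - j40.18) / (38.6 + j3.146) = 1.678 - j1.178 A.
Step 6 — Convert to polar: |I| = 2.05 A, ∠I = -35.1°.

I = 2.05∠-35.1° A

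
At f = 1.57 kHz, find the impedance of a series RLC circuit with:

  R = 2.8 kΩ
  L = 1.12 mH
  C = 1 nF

Step 1 — Angular frequency: ω = 2π·f = 2π·1570 = 9865 rad/s.
Step 2 — Component impedances:
  R: Z = R = 2800 Ω
  L: Z = jωL = j·9865·0.00112 = 0 + j11.05 Ω
  C: Z = 1/(jωC) = -j/(ω·C) = 0 - j1.014e+05 Ω
Step 3 — Series combination: Z_total = R + L + C = 2800 - j1.014e+05 Ω = 1.014e+05∠-88.4° Ω.

Z = 2800 - j1.014e+05 Ω = 1.014e+05∠-88.4° Ω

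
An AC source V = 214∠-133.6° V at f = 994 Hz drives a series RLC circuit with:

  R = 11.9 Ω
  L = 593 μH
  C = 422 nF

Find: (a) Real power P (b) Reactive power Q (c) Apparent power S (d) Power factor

Step 1 — Angular frequency: ω = 2π·f = 2π·994 = 6245 rad/s.
Step 2 — Component impedances:
  R: Z = R = 11.9 Ω
  L: Z = jωL = j·6245·0.000593 = 0 + j3.704 Ω
  C: Z = 1/(jωC) = -j/(ω·C) = 0 - j379.4 Ω
Step 3 — Series combination: Z_total = R + L + C = 11.9 - j375.7 Ω = 375.9∠-88.2° Ω.
Step 4 — Source phasor: V = 214∠-133.6° V = -147.6 - j155 V.
Step 5 — Current: I = V / Z = 0.3996 - j0.4054 A = 0.5693∠-45.4° A.
Step 6 — Complex power: S = V·I* = 3.857 - j121.8 VA.
Step 7 — Real power: P = Re(S) = 3.857 W.
Step 8 — Reactive power: Q = Im(S) = -121.8 VAR.
Step 9 — Apparent power: |S| = 121.8 VA.
Step 10 — Power factor: PF = P/|S| = 0.03166 (leading).

(a) P = 3.857 W  (b) Q = -121.8 VAR  (c) S = 121.8 VA  (d) PF = 0.03166 (leading)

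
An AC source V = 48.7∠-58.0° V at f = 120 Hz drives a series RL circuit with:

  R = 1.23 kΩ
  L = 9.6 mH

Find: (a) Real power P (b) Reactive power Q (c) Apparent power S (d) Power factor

Step 1 — Angular frequency: ω = 2π·f = 2π·120 = 754 rad/s.
Step 2 — Component impedances:
  R: Z = R = 1230 Ω
  L: Z = jωL = j·754·0.0096 = 0 + j7.238 Ω
Step 3 — Series combination: Z_total = R + L = 1230 + j7.238 Ω = 1230∠0.3° Ω.
Step 4 — Source phasor: V = 48.7∠-58.0° V = 25.81 - j41.3 V.
Step 5 — Current: I = V / Z = 0.02078 - j0.0337 A = 0.03959∠-58.3° A.
Step 6 — Complex power: S = V·I* = 1.928 + j0.01135 VA.
Step 7 — Real power: P = Re(S) = 1.928 W.
Step 8 — Reactive power: Q = Im(S) = 0.01135 VAR.
Step 9 — Apparent power: |S| = 1.928 VA.
Step 10 — Power factor: PF = P/|S| = 1 (lagging).

(a) P = 1.928 W  (b) Q = 0.01135 VAR  (c) S = 1.928 VA  (d) PF = 1 (lagging)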